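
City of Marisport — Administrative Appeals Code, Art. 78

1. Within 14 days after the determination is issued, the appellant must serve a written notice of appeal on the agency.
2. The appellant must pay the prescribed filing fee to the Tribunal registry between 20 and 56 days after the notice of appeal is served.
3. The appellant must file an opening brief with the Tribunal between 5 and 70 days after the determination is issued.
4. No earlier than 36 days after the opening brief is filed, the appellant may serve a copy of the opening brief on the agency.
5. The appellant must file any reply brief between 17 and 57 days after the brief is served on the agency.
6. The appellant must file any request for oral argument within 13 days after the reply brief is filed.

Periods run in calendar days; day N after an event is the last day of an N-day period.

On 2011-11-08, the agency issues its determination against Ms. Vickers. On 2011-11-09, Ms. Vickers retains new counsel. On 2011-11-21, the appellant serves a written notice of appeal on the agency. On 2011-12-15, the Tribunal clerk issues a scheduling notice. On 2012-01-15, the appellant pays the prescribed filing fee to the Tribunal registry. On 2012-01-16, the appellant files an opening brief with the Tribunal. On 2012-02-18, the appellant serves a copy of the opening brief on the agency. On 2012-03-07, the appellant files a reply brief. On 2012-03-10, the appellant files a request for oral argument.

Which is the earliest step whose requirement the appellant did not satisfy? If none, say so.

Step 4

Step 1: 14 days after 2011-11-08 (when the determination is issued) is 2011-11-22; 2011-11-21 is within that limit.
Step 2: the window is 20–56 days after 2011-11-21 (when the notice of appeal is served), so 2011-12-11 through 2012-01-16; done 2012-01-15, which is between those dates.
Step 3: the window is 5–70 days after 2011-11-08 (when the determination is issued), so 2011-11-13 through 2012-01-17; done 2012-01-16, which is between those dates.
Step 4: the earliest permitted date is 36 days after 2012-01-16 (when the opening brief is filed), i.e. 2012-02-21; done 2012-02-18 — 3 days too early.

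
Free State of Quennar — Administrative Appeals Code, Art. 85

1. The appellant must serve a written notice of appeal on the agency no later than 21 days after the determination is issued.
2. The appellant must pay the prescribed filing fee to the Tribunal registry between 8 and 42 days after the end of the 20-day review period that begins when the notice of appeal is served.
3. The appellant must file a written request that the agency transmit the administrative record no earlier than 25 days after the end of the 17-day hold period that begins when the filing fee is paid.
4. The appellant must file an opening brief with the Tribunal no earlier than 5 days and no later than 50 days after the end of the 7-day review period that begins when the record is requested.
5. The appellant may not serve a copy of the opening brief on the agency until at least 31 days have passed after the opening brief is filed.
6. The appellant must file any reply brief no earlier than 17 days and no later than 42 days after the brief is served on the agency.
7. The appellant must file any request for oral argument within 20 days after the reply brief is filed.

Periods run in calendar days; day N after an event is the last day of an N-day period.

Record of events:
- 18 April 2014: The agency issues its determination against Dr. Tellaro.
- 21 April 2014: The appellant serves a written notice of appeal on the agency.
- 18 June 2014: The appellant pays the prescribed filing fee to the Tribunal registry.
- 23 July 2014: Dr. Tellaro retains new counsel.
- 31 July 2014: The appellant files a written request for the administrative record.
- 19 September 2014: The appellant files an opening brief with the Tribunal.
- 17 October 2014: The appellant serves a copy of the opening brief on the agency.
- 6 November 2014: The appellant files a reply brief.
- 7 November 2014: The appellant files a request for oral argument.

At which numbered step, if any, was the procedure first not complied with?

Step 1 — counting 21 days from 18 April 2014 (when the determination is issued) gives a deadline of 9 May 2014; completed 21 April 2014, before the deadline.
Step 2 — 8 and 42 days from 11 May 2014 (end of the 20-day review period, which began when the notice of appeal is served on 21 April 2014) are 19 May 2014 and 22 June 2014 respectively; 18 June 2014 falls inside that range.
Step 3 — must wait 25 days from 5 July 2014 (end of the 17-day hold period, which began when the filing fee is paid on 18 June 2014), so not before 30 July 2014; done 31 July 2014 — permitted.
Step 4 — 5 and 50 days from 7 August 2014 (end of the 7-day review period, which began when the record is requested on 31 July 2014) are 12 August 2014 and 26 September 2014 respectively; done 19 September 2014 — within the window.
Step 5 — must wait 31 days from 19 September 2014 (when the opening brief is filed), so not before 20 October 2014; acted on 17 October 2014, 3 days prematurely.

Step 5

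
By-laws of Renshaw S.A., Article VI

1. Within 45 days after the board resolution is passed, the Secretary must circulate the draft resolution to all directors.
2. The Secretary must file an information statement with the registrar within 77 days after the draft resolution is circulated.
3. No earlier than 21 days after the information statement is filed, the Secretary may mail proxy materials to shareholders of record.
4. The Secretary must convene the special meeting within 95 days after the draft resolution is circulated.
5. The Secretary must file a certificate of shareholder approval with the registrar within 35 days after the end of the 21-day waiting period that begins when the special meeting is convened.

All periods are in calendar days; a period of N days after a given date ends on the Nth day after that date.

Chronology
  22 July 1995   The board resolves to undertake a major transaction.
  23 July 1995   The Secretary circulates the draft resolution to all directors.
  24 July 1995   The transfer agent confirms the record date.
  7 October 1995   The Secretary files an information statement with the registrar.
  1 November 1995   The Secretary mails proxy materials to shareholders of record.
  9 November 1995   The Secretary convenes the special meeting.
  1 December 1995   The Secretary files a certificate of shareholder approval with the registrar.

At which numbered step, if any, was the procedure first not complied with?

Step 1: 45 days after 22 July 1995 (when the board resolution is passed) is 5 September 1995; 23 July 1995 is within that limit.
Step 2: 77 days after 23 July 1995 (when the draft resolution is circulated) is 8 October 1995; done 7 October 1995 — timely.
Step 3: the earliest permitted date is 21 days after 7 October 1995 (when the information statement is filed), i.e. 28 October 1995; 1 November 1995 is on or after that date.
Step 4: 95 days after 23 July 1995 (when the draft resolution is circulated) is 26 October 1995; done 9 November 1995 — 14 days late.

Step 4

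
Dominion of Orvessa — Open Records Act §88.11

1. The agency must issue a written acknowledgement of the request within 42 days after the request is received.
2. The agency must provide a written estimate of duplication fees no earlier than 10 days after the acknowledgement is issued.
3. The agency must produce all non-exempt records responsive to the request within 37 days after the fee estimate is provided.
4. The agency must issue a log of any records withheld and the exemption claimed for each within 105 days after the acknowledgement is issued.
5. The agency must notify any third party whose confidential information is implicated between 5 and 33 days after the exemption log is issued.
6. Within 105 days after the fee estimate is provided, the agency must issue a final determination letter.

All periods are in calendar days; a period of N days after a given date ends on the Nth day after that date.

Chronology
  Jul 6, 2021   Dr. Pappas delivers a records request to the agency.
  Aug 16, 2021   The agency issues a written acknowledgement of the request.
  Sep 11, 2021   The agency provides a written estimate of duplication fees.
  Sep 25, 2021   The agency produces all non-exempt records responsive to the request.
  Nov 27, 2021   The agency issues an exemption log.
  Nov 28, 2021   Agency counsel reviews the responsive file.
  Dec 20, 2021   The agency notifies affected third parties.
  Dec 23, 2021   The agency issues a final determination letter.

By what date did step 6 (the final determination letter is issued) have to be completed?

Step 6 runs from Sep 11, 2021, when the fee estimate is provided. 105 days after Sep 11, 2021 is Dec 25, 2021.

Dec 25, 2021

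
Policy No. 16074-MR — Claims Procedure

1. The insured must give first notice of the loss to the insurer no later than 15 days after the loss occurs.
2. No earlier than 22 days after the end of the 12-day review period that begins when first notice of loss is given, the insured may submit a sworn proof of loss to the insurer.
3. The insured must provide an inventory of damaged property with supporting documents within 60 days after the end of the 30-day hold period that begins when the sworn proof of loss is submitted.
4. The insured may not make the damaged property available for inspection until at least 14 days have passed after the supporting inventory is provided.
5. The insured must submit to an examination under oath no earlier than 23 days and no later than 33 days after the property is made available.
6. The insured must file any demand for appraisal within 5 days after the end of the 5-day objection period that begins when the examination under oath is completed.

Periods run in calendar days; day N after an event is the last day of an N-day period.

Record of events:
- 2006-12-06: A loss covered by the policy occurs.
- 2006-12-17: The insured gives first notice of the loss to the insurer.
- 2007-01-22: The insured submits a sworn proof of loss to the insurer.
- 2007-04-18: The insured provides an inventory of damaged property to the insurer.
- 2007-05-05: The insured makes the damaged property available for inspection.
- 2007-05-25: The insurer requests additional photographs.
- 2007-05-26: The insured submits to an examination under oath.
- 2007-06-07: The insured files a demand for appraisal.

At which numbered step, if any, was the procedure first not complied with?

Step 1 — counting 15 days from 2006-12-06 (when the loss occurs) gives a deadline of 2006-12-21; completed 2006-12-17, before the deadline.
Step 2 — must wait 22 days from 2006-12-29 (end of the 12-day review period, which began when first notice of loss is given on 2006-12-17), so not before 2007-01-20; 2007-01-22 is on or after that date.
Step 3 — counting 60 days from 2007-02-21 (end of the 30-day hold period, which began when the sworn proof of loss is submitted on 2007-01-22) gives a deadline of 2007-04-22; completed 2007-04-18, before the deadline.
Step 4 — must wait 14 days from 2007-04-18 (when the supporting inventory is provided), so not before 2007-05-02; 2007-05-05 is on or after that date.
Step 5 — 23 and 33 days from 2007-05-05 (when the property is made available) are 2007-05-28 and 2007-06-07 respectively; done 2007-05-26 — 2 days before the window opened.
The analysis stops there.

Step 5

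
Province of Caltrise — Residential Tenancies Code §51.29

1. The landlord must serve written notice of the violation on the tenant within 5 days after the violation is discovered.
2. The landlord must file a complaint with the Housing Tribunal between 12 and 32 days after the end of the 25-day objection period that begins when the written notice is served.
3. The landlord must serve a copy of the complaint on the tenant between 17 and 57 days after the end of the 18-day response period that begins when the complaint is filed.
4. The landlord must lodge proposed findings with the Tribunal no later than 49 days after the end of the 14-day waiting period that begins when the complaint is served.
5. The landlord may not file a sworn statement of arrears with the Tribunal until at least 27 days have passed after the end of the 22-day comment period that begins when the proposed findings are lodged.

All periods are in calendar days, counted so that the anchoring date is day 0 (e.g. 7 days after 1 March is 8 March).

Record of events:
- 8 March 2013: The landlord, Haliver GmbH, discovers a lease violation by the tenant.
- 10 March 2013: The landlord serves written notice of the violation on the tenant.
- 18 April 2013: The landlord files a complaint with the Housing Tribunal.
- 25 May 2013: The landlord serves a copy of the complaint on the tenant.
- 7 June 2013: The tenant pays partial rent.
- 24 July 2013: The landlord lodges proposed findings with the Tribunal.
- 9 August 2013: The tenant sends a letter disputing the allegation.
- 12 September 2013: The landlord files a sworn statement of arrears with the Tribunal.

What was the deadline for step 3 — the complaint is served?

The complaint is filed on 18 April 2013; the 18-day response period therefore ends 6 May 2013, and step 3 runs from that date. The window is 17–57 days after 6 May 2013; it closes on 2 July 2013.

2 July 2013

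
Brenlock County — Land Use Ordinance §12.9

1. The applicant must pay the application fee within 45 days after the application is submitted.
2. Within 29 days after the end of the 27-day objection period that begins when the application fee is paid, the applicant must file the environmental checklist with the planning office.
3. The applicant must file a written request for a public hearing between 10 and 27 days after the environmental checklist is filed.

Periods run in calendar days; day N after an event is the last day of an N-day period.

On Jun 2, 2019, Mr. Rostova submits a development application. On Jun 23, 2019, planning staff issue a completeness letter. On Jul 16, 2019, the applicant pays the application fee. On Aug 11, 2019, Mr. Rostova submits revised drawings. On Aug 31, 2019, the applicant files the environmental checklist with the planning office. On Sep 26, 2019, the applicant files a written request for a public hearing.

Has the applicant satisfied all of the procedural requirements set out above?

(1) due by Jun 2, 2019 + 45 days = Jul 17, 2019; completed Jul 16, 2019, before the deadline.
(2) due by Aug 12, 2019 + 29 days = Sep 10, 2019; Aug 31, 2019 is within that limit.
(3) the permitted window runs from Aug 31, 2019 + 10 = Sep 10, 2019 to Aug 31, 2019 + 27 = Sep 27, 2019; done Sep 26, 2019, which is between those dates.

Yes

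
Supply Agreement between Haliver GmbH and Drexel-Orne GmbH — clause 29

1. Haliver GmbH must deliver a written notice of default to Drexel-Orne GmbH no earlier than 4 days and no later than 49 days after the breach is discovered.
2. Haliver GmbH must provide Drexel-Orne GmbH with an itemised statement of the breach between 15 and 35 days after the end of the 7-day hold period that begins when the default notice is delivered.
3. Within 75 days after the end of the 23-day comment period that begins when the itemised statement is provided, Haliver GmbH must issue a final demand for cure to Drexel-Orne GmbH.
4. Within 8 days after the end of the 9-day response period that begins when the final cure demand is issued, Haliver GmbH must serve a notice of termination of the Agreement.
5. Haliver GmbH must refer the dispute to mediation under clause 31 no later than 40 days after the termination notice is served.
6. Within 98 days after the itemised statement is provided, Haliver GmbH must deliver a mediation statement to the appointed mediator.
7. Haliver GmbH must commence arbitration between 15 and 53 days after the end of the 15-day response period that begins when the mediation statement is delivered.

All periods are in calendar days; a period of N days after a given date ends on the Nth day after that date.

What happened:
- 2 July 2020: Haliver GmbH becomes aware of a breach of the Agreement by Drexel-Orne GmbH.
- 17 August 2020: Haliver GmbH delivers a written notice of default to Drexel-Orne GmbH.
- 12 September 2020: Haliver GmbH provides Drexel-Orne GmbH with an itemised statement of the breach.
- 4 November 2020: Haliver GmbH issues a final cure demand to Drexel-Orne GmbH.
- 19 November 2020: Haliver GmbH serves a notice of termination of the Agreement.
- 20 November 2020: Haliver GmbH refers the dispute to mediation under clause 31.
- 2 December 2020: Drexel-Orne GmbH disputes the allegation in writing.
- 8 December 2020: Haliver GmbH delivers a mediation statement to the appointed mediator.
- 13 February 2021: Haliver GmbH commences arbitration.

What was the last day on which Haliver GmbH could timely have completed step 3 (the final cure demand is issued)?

19 December 2020

The itemised statement is provided on 12 September 2020; the 23-day comment period therefore ends 5 October 2020, and step 3 runs from that date. 75 days after 5 October 2020 is 19 December 2020.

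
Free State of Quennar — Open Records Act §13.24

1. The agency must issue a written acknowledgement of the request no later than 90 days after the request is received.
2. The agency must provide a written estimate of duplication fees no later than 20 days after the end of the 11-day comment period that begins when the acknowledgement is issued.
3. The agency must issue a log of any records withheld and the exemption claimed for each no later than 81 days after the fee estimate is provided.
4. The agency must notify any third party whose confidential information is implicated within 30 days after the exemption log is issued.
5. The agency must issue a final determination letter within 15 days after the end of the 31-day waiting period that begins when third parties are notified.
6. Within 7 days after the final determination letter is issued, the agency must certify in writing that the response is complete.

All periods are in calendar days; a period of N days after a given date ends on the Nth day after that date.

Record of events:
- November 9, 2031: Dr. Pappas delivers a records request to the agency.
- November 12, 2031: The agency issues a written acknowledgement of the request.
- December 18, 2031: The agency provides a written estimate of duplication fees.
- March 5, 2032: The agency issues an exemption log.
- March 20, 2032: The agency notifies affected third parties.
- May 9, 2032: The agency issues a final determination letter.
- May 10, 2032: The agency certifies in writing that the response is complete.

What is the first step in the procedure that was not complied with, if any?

Step 1 — counting 90 days from November 9, 2031 (when the request is received) gives a deadline of February 7, 2032; completed November 12, 2031, before the deadline.
Step 2 — counting 20 days from November 23, 2031 (end of the 11-day comment period, which began when the acknowledgement is issued on November 12, 2031) gives a deadline of December 13, 2031; not done until December 18, 2031, 5 days after the deadline.

Step 2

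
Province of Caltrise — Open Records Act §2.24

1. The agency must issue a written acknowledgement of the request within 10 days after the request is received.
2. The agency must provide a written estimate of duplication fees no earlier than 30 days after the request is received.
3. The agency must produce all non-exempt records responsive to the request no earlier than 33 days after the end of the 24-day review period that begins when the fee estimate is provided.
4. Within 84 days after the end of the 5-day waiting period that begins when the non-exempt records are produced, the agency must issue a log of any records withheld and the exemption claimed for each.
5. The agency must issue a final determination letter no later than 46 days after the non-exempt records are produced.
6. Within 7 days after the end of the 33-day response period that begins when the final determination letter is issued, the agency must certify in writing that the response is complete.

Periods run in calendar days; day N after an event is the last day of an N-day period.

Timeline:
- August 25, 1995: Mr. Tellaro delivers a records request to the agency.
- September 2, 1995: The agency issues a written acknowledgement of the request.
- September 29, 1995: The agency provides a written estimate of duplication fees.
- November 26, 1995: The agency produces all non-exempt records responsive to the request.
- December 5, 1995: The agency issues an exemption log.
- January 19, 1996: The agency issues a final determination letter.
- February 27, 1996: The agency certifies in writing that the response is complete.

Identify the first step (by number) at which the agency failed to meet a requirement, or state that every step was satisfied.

Step 5

Step 1 — counting 10 days from August 25, 1995 (when the request is received) gives a deadline of September 4, 1995; September 2, 1995 is within that limit.
Step 2 — must wait 30 days from August 25, 1995 (when the request is received), so not before September 24, 1995; done September 29, 1995 — permitted.
Step 3 — must wait 33 days from October 23, 1995 (end of the 24-day review period, which began when the fee estimate is provided on September 29, 1995), so not before November 25, 1995; done November 26, 1995, after the minimum wait.
Step 4 — counting 84 days from December 1, 1995 (end of the 5-day waiting period, which began when the non-exempt records are produced on November 26, 1995) gives a deadline of February 23, 1996; done December 5, 1995 — timely.
Step 5 — counting 46 days from November 26, 1995 (when the non-exempt records are produced) gives a deadline of January 11, 1996; done January 19, 1996 — 8 days late.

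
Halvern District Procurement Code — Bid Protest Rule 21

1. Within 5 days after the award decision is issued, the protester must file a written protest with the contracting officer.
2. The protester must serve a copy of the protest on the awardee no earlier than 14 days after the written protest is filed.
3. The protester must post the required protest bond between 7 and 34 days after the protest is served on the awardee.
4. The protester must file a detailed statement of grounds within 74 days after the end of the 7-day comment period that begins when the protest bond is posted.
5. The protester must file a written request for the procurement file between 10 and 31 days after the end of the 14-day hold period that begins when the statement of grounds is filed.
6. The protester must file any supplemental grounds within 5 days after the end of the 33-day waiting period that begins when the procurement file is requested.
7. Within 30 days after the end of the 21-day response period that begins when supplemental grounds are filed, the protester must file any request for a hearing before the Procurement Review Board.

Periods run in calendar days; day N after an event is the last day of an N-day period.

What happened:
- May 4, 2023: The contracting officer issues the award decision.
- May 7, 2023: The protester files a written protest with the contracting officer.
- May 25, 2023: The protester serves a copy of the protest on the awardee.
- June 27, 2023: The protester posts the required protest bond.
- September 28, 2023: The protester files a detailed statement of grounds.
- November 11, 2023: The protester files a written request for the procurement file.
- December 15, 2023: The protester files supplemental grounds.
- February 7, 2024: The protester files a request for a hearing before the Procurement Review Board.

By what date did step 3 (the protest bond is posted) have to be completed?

Step 3 runs from May 25, 2023, when the protest is served on the awardee. The window is 7–34 days after May 25, 2023; it closes on June 28, 2023.

June 28, 2023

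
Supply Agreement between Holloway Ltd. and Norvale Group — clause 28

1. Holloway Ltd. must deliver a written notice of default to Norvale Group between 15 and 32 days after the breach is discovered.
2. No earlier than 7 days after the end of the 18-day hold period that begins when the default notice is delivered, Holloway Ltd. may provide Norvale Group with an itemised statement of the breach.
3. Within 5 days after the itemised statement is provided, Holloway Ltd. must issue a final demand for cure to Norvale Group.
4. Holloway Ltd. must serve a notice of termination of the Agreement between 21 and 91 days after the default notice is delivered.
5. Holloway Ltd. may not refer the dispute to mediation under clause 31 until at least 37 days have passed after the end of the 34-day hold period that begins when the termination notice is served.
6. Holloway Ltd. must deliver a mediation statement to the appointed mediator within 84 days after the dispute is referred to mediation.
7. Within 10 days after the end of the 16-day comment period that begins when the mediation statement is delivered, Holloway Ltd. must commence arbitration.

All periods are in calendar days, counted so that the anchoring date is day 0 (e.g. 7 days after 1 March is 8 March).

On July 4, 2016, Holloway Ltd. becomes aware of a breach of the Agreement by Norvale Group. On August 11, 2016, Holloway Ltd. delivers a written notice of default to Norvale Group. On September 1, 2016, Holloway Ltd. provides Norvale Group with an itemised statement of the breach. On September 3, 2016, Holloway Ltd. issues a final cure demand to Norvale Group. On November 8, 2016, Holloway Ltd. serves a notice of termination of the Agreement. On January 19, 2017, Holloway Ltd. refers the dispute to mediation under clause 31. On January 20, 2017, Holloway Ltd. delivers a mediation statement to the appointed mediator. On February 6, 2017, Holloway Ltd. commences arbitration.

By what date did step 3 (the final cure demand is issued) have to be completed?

Step 3 runs from September 1, 2016, when the itemised statement is provided. 5 days after September 1, 2016 is September 6, 2016.

September 6, 2016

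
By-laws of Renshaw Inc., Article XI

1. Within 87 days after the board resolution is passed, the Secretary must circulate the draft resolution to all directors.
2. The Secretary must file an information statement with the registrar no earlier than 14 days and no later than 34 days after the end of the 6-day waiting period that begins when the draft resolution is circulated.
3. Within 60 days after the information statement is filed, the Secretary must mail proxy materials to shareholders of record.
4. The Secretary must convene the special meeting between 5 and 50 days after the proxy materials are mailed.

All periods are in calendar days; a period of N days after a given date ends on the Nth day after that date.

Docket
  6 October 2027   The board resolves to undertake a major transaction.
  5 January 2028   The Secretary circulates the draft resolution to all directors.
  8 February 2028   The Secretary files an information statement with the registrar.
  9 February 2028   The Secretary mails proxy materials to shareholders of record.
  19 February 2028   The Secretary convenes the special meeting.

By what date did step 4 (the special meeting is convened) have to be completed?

30 March 2028

Step 4 runs from 9 February 2028, when the proxy materials are mailed. The window is 5–50 days after 9 February 2028; it closes on 30 March 2028.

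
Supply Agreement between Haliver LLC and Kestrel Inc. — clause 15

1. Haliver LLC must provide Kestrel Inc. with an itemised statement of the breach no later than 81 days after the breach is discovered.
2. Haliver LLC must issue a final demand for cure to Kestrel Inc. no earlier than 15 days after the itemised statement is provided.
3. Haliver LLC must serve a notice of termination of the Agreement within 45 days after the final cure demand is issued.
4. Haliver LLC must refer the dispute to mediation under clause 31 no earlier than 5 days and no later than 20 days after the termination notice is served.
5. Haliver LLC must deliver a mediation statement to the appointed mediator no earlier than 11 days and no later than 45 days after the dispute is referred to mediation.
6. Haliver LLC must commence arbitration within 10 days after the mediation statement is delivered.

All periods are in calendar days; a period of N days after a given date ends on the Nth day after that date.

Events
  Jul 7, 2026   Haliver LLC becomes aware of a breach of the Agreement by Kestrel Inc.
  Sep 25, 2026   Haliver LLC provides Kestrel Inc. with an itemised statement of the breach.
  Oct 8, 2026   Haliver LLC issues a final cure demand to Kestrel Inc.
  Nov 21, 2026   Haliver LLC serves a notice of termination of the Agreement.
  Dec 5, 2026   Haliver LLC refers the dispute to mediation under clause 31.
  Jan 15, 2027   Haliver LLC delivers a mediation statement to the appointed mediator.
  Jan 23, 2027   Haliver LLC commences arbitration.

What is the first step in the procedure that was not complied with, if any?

Step 1: 81 days after Jul 7, 2026 (when the breach is discovered) is Sep 26, 2026; done Sep 25, 2026 — timely.
Step 2: the earliest permitted date is 15 days after Sep 25, 2026 (when the itemised statement is provided), i.e. Oct 10, 2026; done Oct 8, 2026 — 2 days too early.

Step 2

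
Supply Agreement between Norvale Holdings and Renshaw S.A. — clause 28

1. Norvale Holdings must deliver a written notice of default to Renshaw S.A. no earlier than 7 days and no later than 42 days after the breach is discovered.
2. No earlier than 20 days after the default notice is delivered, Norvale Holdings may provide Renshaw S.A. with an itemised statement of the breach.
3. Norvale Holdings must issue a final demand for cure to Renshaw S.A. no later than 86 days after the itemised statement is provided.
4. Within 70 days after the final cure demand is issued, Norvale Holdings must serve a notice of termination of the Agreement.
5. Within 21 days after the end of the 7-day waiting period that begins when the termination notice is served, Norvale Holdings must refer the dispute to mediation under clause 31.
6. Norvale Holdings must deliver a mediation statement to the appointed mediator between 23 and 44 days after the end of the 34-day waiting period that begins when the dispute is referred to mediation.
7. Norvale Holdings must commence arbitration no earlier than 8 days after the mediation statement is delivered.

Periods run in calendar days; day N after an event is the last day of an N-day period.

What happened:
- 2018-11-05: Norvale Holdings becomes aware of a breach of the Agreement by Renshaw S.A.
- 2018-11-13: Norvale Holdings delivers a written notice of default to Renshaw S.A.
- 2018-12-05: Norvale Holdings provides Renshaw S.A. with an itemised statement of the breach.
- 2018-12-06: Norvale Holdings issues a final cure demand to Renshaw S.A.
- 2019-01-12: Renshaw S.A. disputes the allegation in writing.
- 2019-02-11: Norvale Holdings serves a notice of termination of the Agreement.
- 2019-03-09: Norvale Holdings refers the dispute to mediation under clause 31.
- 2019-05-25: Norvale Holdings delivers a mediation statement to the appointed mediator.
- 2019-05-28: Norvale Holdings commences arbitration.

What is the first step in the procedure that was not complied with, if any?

Step 7

(1) the permitted window runs from 2018-11-05 + 7 = 2018-11-12 to 2018-11-05 + 42 = 2018-12-17; done 2018-11-13 — within the window.
(2) permitted from 2018-11-13 + 20 days = 2018-12-03 onward; done 2018-12-05, after the minimum wait.
(3) due by 2018-12-05 + 86 days = 2019-03-01; completed 2018-12-06, before the deadline.
(4) due by 2018-12-06 + 70 days = 2019-02-14; 2019-02-11 is within that limit.
(5) due by 2019-02-18 + 21 days = 2019-03-11; completed 2019-03-09, before the deadline.
(6) the permitted window runs from 2019-04-12 + 23 = 2019-05-05 to 2019-04-12 + 44 = 2019-05-26; 2019-05-25 falls inside that range.
(7) permitted from 2019-05-25 + 8 days = 2019-06-02 onward; acted on 2019-05-28, 5 days prematurely.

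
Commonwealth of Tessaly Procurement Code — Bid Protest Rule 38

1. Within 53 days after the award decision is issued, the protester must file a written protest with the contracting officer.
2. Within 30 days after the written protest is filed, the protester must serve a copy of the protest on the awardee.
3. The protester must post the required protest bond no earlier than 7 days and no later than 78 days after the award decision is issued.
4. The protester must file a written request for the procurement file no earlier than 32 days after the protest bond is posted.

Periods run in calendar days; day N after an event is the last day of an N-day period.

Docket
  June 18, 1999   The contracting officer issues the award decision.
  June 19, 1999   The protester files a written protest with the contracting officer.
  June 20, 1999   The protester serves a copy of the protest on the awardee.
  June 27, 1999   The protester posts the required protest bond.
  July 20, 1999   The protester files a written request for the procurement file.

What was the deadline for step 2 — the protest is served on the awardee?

July 19, 1999

Step 2 runs from June 19, 1999, when the written protest is filed. 30 days after June 19, 1999 is July 19, 1999.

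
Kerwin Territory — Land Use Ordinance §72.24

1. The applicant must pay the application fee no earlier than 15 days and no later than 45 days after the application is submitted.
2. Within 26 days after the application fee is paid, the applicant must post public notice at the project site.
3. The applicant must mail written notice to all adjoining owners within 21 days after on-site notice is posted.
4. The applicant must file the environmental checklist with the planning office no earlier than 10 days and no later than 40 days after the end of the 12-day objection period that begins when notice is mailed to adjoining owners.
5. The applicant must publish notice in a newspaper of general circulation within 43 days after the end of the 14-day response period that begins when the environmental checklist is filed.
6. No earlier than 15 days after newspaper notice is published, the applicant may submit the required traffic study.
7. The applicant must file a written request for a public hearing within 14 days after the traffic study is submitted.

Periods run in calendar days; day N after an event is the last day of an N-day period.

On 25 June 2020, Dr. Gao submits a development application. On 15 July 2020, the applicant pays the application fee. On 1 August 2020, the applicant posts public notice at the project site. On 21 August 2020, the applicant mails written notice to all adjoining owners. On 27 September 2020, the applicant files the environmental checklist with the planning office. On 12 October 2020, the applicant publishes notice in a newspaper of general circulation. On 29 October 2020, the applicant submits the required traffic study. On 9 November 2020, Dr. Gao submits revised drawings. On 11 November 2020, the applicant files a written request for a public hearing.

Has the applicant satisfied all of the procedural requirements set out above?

Yes

Step 1: the window is 15–45 days after 25 June 2020 (when the application is submitted), so 10 July 2020 through 9 August 2020; done 15 July 2020, which is between those dates.
Step 2: 26 days after 15 July 2020 (when the application fee is paid) is 10 August 2020; done 1 August 2020 — timely.
Step 3: 21 days after 1 August 2020 (when on-site notice is posted) is 22 August 2020; done 21 August 2020 — timely.
Step 4: the window is 10–40 days after 2 September 2020 (end of the 12-day objection period, which began when notice is mailed to adjoining owners on 21 August 2020), so 12 September 2020 through 12 October 2020; done 27 September 2020 — within the window.
Step 5: 43 days after 11 October 2020 (end of the 14-day response period, which began when the environmental checklist is filed on 27 September 2020) is 23 November 2020; 12 October 2020 is within that limit.
Step 6: the earliest permitted date is 15 days after 12 October 2020 (when newspaper notice is published), i.e. 27 October 2020; done 29 October 2020, after the minimum wait.
Step 7: 14 days after 29 October 2020 (when the traffic study is submitted) is 12 November 2020; 11 November 2020 is within that limit.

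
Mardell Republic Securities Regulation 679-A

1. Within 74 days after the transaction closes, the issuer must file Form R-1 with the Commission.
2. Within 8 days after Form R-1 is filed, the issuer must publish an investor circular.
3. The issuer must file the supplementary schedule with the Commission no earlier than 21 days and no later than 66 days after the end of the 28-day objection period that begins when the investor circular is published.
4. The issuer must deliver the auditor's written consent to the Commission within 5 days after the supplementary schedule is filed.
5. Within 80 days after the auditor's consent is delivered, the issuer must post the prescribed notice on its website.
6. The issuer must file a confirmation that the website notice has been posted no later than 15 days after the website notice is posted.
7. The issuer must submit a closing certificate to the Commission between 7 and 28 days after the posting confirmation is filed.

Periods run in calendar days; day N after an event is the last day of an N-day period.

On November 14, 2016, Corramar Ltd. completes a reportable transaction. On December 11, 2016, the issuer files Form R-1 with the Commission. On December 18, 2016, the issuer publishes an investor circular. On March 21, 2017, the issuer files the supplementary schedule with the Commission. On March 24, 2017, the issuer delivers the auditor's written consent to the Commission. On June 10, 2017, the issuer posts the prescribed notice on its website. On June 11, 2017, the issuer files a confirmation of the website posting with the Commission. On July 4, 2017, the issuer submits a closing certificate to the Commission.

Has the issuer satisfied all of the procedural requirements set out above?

Step 1: 74 days after November 14, 2016 (when the transaction closes) is January 27, 2017; December 11, 2016 is within that limit.
Step 2: 8 days after December 11, 2016 (when Form R-1 is filed) is December 19, 2016; done December 18, 2016 — timely.
Step 3: the window is 21–66 days after January 15, 2017 (end of the 28-day objection period, which began when the investor circular is published on December 18, 2016), so February 5, 2017 through March 22, 2017; done March 21, 2017 — within the window.
Step 4: 5 days after March 21, 2017 (when the supplementary schedule is filed) is March 26, 2017; March 24, 2017 is within that limit.
Step 5: 80 days after March 24, 2017 (when the auditor's consent is delivered) is June 12, 2017; completed June 10, 2017, before the deadline.
Step 6: 15 days after June 10, 2017 (when the website notice is posted) is June 25, 2017; June 11, 2017 is within that limit.
Step 7: the window is 7–28 days after June 11, 2017 (when the posting confirmation is filed), so June 18, 2017 through July 9, 2017; July 4, 2017 falls inside that range.

Yes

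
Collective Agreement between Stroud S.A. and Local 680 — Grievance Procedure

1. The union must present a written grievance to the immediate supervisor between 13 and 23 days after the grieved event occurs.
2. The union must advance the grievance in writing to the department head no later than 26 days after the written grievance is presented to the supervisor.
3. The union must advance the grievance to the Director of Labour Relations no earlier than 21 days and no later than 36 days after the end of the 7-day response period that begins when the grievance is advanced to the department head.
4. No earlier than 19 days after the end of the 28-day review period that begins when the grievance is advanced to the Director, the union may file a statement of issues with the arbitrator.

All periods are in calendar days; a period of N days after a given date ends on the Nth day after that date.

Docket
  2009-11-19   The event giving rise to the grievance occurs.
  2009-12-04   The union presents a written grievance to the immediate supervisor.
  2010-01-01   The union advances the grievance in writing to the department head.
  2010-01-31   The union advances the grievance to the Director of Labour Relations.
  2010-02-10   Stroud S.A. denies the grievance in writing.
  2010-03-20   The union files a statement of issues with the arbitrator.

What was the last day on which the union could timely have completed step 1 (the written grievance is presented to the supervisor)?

Step 1 runs from 2009-11-19, when the grieved event occurs. The window is 13–23 days after 2009-11-19; it closes on 2009-12-12.

2009-12-12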